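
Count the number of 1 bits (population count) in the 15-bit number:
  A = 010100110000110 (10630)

010100110000110
1-bits at positions (from bit 0 = LSB): 1, 2, 7, 8, 11, 13
Count = 6

Answer: 6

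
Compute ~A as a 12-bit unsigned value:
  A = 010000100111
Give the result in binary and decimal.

Flip each bit (0->1, 1->0):
  010000100111
  101111011000

Answer: 101111011000 (3032)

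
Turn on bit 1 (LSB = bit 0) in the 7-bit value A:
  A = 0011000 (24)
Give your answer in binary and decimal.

Mask = 1 << 1 = 0000010
Bit 1 of A is 0, so OR-ing with the mask flips it to 1.
  0011000
| 0000010
---------
  0011010

Answer: 0011010 (26)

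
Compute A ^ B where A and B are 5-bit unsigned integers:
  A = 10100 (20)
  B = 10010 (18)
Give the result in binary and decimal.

Apply ^ to each column (1 where bits differ):
  10100
^ 10010
-------
  00110

Answer: 00110 (6)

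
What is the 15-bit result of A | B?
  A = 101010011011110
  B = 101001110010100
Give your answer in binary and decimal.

Apply | to each column (1 where either bit is 1):
  101010011011110
| 101001110010100
-----------------
  101011111011110

Answer: 101011111011110 (22494)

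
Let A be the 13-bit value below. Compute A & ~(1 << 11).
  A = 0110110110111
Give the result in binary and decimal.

Mask = ~(1 << 11) = 1011111111111
Bit 11 of A is 1, so AND-ing with the mask clears it to 0.
  0110110110111
& 1011111111111
---------------
  0010110110111

Answer: 0010110110111 (1463)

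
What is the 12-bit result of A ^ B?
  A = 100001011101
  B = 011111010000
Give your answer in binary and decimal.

Apply ^ to each column (1 where bits differ):
  100001011101
^ 011111010000
--------------
  111110001101

Answer: 111110001101 (3981)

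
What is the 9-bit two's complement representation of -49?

1. Binary of +49:  000110001
2. Invert bits:     111001110
3. Add 1:           111001111

Answer: 111001111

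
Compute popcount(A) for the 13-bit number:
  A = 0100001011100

0100001011100
1-bits at positions (from bit 0 = LSB): 2, 3, 4, 6, 11
Count = 5

Answer: 5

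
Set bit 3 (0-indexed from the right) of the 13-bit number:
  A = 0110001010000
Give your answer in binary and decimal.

Mask = 1 << 3 = 0000000001000
Bit 3 of A is 0, so OR-ing with the mask flips it to 1.
  0110001010000
| 0000000001000
---------------
  0110001011000

Answer: 0110001011000 (3160)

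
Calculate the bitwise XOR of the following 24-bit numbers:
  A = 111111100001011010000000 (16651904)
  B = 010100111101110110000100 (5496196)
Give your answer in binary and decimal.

Apply ^ to each column (1 where bits differ):
  111111100001011010000000
^ 010100111101110110000100
--------------------------
  101011011100101100000100

Answer: 101011011100101100000100 (11389700)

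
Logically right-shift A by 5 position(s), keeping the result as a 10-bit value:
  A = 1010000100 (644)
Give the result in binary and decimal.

Logical shift right by 5: drop the bottom 5 bit(s), prepend 5 zero(s) on the left.
  1010000100  ->  keep [10100], discard [00100], prepend 00000
= 0000010100

Answer: 0000010100 (20)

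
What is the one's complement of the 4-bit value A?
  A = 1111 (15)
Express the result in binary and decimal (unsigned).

Flip each bit (0->1, 1->0):
  1111
  0000

Answer: 0000 (0)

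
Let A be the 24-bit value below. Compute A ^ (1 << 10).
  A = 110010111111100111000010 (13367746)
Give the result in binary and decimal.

Mask = 1 << 10 = 000000000000010000000000
Bit 10 of A is 0; XOR with the mask flips it to 1.
  110010111111100111000010
^ 000000000000010000000000
--------------------------
  110010111111110111000010

Answer: 110010111111110111000010 (13368770)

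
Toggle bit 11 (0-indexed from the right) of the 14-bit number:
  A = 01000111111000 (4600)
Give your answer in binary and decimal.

Mask = 1 << 11 = 00100000000000
Bit 11 of A is 0; XOR with the mask flips it to 1.
  01000111111000
^ 00100000000000
----------------
  01100111111000

Answer: 01100111111000 (6648)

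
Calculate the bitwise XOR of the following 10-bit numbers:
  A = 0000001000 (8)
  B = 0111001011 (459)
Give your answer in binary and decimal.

Apply ^ to each column (1 where bits differ):
  0000001000
^ 0111001011
------------
  0111000011

Answer: 0111000011 (451)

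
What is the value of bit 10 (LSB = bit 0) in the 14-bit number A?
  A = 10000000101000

Bit 10 is the 11th from the right.
  10000000101000
     ^
That bit is 0.

Answer: 0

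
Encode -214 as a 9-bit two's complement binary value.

1. Binary of +214:  011010110
2. Invert bits:     100101001
3. Add 1:           100101010

Answer: 100101010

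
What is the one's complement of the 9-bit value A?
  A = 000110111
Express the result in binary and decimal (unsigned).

Flip each bit (0->1, 1->0):
  000110111
  111001000

Answer: 111001000 (456)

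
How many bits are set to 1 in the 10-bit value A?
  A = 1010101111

1010101111
1-bits at positions (from bit 0 = LSB): 0, 1, 2, 3, 5, 7, 9
Count = 7

Answer: 7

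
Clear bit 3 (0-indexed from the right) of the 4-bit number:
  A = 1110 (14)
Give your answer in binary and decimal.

Mask = ~(1 << 3) = 0111
Bit 3 of A is 1, so AND-ing with the mask clears it to 0.
  1110
& 0111
------
  0110

Answer: 0110 (6)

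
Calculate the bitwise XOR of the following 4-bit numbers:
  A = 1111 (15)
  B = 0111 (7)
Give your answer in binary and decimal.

Apply ^ to each column (1 where bits differ):
  1111
^ 0111
------
  1000

Answer: 1000 (8)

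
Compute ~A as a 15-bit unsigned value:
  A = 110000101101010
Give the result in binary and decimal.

Flip each bit (0->1, 1->0):
  110000101101010
  001111010010101

Answer: 001111010010101 (7829)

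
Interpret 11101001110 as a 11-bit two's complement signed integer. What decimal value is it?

MSB is 1, so the value is negative. Find the magnitude:
1. Invert bits:  00010110001
2. Add 1:        00010110010  = 178
3. Apply sign:   -178

Answer: -178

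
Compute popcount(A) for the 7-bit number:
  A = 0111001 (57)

0111001
1-bits at positions (from bit 0 = LSB): 0, 3, 4, 5
Count = 4

Answer: 4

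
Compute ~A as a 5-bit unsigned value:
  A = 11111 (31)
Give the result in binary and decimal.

Flip each bit (0->1, 1->0):
  11111
  00000

Answer: 00000 (0)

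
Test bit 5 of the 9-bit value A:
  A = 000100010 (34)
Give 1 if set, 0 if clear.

Bit 5 is the 6th from the right.
  000100010
     ^
That bit is 1.

Answer: 1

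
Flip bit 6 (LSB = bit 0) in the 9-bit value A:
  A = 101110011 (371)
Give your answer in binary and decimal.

Mask = 1 << 6 = 001000000
Bit 6 of A is 1; XOR with the mask flips it to 0.
  101110011
^ 001000000
-----------
  100110011

Answer: 100110011 (307)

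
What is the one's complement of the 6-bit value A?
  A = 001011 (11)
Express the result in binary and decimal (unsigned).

Flip each bit (0->1, 1->0):
  001011
  110100

Answer: 110100 (52)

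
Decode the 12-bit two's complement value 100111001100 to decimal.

MSB is 1, so the value is negative. Find the magnitude:
1. Invert bits:  011000110011
2. Add 1:        011000110100  = 1588
3. Apply sign:   -1588

Answer: -1588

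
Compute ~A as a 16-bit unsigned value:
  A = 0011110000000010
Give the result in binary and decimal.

Flip each bit (0->1, 1->0):
  0011110000000010
  1100001111111101

Answer: 1100001111111101 (50173)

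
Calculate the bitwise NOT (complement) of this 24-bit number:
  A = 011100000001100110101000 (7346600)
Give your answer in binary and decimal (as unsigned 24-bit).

Flip each bit (0->1, 1->0):
  011100000001100110101000
  100011111110011001010111

Answer: 100011111110011001010111 (9430615)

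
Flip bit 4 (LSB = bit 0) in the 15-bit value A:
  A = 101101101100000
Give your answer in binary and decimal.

Mask = 1 << 4 = 000000000010000
Bit 4 of A is 0; XOR with the mask flips it to 1.
  101101101100000
^ 000000000010000
-----------------
  101101101110000

Answer: 101101101110000 (23408)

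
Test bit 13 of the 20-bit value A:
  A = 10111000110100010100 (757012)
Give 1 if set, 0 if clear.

Bit 13 is the 14th from the right.
  10111000110100010100
        ^
That bit is 0.

Answer: 0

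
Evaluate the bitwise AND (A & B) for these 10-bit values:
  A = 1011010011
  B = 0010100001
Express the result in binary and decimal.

Apply & to each column (1 only where both bits are 1):
  1011010011
& 0010100001
------------
  0010000001

Answer: 0010000001 (129)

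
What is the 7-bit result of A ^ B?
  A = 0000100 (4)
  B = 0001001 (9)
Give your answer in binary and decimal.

Apply ^ to each column (1 where bits differ):
  0000100
^ 0001001
---------
  0001101

Answer: 0001101 (13)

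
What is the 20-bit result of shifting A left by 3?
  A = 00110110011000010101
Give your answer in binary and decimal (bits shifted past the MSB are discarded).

Shift left by 3: drop the top 3 bit(s), append 3 zero(s) on the right.
  00110110011000010101  ->  discard [001], keep [10110011000010101], append 000
= 10110011000010101000

Answer: 10110011000010101000 (733352)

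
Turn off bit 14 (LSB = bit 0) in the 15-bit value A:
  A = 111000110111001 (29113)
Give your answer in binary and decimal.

Mask = ~(1 << 14) = 011111111111111
Bit 14 of A is 1, so AND-ing with the mask clears it to 0.
  111000110111001
& 011111111111111
-----------------
  011000110111001

Answer: 011000110111001 (12729)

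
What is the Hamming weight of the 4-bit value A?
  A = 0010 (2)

0010
1-bits at positions (from bit 0 = LSB): 1
Count = 1

Answer: 1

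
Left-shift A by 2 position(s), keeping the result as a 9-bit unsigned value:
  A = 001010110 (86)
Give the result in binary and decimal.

Shift left by 2: drop the top 2 bit(s), append 2 zero(s) on the right.
  001010110  ->  discard [00], keep [1010110], append 00
= 101011000

Answer: 101011000 (344)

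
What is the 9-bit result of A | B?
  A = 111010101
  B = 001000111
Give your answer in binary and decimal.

Apply | to each column (1 where either bit is 1):
  111010101
| 001000111
-----------
  111010111

Answer: 111010111 (471)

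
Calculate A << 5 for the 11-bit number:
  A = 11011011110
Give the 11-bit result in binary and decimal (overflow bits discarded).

Shift left by 5: drop the top 5 bit(s), append 5 zero(s) on the right.
  11011011110  ->  discard [11011], keep [011110], append 00000
= 01111000000

Answer: 01111000000 (960)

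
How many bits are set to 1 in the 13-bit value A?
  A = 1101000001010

1101000001010
1-bits at positions (from bit 0 = LSB): 1, 3, 9, 11, 12
Count = 5

Answer: 5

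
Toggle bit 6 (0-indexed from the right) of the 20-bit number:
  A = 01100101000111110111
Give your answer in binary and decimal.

Mask = 1 << 6 = 00000000000001000000
Bit 6 of A is 1; XOR with the mask flips it to 0.
  01100101000111110111
^ 00000000000001000000
----------------------
  01100101000110110111

Answer: 01100101000110110111 (414135)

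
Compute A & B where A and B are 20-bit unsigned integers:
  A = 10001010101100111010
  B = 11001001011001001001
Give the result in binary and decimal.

Apply & to each column (1 only where both bits are 1):
  10001010101100111010
& 11001001011001001001
----------------------
  10001000001000001000

Answer: 10001000001000001000 (557576)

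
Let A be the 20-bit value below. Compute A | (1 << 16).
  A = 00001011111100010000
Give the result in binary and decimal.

Mask = 1 << 16 = 00010000000000000000
Bit 16 of A is 0, so OR-ing with the mask flips it to 1.
  00001011111100010000
| 00010000000000000000
----------------------
  00011011111100010000

Answer: 00011011111100010000 (114448)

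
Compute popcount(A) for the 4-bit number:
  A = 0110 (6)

0110
1-bits at positions (from bit 0 = LSB): 1, 2
Count = 2

Answer: 2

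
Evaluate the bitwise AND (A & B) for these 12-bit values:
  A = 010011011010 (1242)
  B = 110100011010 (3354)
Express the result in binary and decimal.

Apply & to each column (1 only where both bits are 1):
  010011011010
& 110100011010
--------------
  010000011010

Answer: 010000011010 (1050)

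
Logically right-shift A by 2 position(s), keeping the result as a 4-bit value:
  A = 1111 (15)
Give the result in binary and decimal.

Logical shift right by 2: drop the bottom 2 bit(s), prepend 2 zero(s) on the left.
  1111  ->  keep [11], discard [11], prepend 00
= 0011

Answer: 0011 (3)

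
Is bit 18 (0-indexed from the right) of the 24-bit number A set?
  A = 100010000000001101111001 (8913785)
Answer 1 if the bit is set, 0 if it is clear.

Bit 18 is the 19th from the right.
  100010000000001101111001
       ^
That bit is 0.

Answer: 0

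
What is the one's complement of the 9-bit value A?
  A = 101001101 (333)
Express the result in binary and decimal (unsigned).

Flip each bit (0->1, 1->0):
  101001101
  010110010

Answer: 010110010 (178)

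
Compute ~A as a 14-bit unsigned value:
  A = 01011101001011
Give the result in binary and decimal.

Flip each bit (0->1, 1->0):
  01011101001011
  10100010110100

Answer: 10100010110100 (10420)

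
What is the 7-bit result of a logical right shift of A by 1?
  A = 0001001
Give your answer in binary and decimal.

Logical shift right by 1: drop the bottom 1 bit(s), prepend 1 zero(s) on the left.
  0001001  ->  keep [000100], discard [1], prepend 0
= 0000100

Answer: 0000100 (4)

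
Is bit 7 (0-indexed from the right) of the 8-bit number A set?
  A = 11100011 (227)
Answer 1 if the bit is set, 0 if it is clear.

Bit 7 is the 8th from the right.
  11100011
  ^
That bit is 1.

Answer: 1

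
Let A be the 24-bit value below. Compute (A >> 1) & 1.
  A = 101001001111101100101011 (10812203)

Bit 1 is the 2nd from the right.
  101001001111101100101011
                        ^
That bit is 1.

Answer: 1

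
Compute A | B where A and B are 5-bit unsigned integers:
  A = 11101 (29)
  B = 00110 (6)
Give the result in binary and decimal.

Apply | to each column (1 where either bit is 1):
  11101
| 00110
-------
  11111

Answer: 11111 (31)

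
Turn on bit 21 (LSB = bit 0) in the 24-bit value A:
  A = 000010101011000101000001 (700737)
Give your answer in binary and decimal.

Mask = 1 << 21 = 001000000000000000000000
Bit 21 of A is 0, so OR-ing with the mask flips it to 1.
  000010101011000101000001
| 001000000000000000000000
--------------------------
  001010101011000101000001

Answer: 001010101011000101000001 (2797889)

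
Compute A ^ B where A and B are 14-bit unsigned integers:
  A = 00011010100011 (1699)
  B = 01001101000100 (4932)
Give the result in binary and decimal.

Apply ^ to each column (1 where bits differ):
  00011010100011
^ 01001101000100
----------------
  01010111100111

Answer: 01010111100111 (5607)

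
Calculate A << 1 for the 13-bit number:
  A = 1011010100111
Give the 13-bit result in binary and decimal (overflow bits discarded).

Shift left by 1: drop the top 1 bit(s), append 1 zero(s) on the right.
  1011010100111  ->  discard [1], keep [011010100111], append 0
= 0110101001110

Answer: 0110101001110 (3406)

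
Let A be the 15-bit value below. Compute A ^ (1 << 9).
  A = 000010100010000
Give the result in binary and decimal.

Mask = 1 << 9 = 000001000000000
Bit 9 of A is 0; XOR with the mask flips it to 1.
  000010100010000
^ 000001000000000
-----------------
  000011100010000

Answer: 000011100010000 (1808)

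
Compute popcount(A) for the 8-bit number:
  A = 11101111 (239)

11101111
1-bits at positions (from bit 0 = LSB): 0, 1, 2, 3, 5, 6, 7
Count = 7

Answer: 7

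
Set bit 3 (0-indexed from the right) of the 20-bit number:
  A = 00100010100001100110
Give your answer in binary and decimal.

Mask = 1 << 3 = 00000000000000001000
Bit 3 of A is 0, so OR-ing with the mask flips it to 1.
  00100010100001100110
| 00000000000000001000
----------------------
  00100010100001101110

Answer: 00100010100001101110 (141422)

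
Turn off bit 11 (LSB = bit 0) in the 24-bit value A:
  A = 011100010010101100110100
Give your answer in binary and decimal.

Mask = ~(1 << 11) = 111111111111011111111111
Bit 11 of A is 1, so AND-ing with the mask clears it to 0.
  011100010010101100110100
& 111111111111011111111111
--------------------------
  011100010010001100110100

Answer: 011100010010001100110100 (7414580)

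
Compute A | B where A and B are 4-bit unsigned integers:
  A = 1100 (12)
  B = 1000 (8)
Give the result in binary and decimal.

Apply | to each column (1 where either bit is 1):
  1100
| 1000
------
  1100

Answer: 1100 (12)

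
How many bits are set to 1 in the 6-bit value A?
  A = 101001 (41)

101001
1-bits at positions (from bit 0 = LSB): 0, 3, 5
Count = 3

Answer: 3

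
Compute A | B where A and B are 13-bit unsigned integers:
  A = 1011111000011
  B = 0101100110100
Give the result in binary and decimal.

Apply | to each column (1 where either bit is 1):
  1011111000011
| 0101100110100
---------------
  1111111110111

Answer: 1111111110111 (8183)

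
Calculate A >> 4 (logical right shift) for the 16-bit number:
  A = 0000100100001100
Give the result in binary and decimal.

Logical shift right by 4: drop the bottom 4 bit(s), prepend 4 zero(s) on the left.
  0000100100001100  ->  keep [000010010000], discard [1100], prepend 0000
= 0000000010010000

Answer: 0000000010010000 (144)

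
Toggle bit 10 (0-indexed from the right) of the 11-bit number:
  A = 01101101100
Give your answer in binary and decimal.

Mask = 1 << 10 = 10000000000
Bit 10 of A is 0; XOR with the mask flips it to 1.
  01101101100
^ 10000000000
-------------
  11101101100

Answer: 11101101100 (1900)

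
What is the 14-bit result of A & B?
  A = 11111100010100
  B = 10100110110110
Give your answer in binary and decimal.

Apply & to each column (1 only where both bits are 1):
  11111100010100
& 10100110110110
----------------
  10100100010100

Answer: 10100100010100 (10516)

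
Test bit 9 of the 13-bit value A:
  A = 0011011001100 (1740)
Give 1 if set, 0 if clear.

Bit 9 is the 10th from the right.
  0011011001100
     ^
That bit is 1.

Answer: 1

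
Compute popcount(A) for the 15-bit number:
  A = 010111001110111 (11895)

010111001110111
1-bits at positions (from bit 0 = LSB): 0, 1, 2, 4, 5, 6, 9, 10, 11, 13
Count = 10

Answer: 10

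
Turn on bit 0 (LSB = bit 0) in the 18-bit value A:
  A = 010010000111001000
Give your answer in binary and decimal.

Mask = 1 << 0 = 000000000000000001
Bit 0 of A is 0, so OR-ing with the mask flips it to 1.
  010010000111001000
| 000000000000000001
--------------------
  010010000111001001

Answer: 010010000111001001 (74185)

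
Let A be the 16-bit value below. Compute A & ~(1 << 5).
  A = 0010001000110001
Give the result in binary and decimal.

Mask = ~(1 << 5) = 1111111111011111
Bit 5 of A is 1, so AND-ing with the mask clears it to 0.
  0010001000110001
& 1111111111011111
------------------
  0010001000010001

Answer: 0010001000010001 (8721)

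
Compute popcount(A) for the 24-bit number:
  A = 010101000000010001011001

010101000000010001011001
1-bits at positions (from bit 0 = LSB): 0, 3, 4, 6, 10, 18, 20, 22
Count = 8

Answer: 8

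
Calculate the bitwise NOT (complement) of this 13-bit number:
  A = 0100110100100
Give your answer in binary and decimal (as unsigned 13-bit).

Flip each bit (0->1, 1->0):
  0100110100100
  1011001011011

Answer: 1011001011011 (5723)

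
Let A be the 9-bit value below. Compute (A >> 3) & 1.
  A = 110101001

Bit 3 is the 4th from the right.
  110101001
       ^
That bit is 1.

Answer: 1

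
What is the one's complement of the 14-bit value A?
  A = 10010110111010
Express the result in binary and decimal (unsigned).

Flip each bit (0->1, 1->0):
  10010110111010
  01101001000101

Answer: 01101001000101 (6725)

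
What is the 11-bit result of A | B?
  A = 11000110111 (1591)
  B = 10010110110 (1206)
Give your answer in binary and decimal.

Apply | to each column (1 where either bit is 1):
  11000110111
| 10010110110
-------------
  11010110111

Answer: 11010110111 (1719)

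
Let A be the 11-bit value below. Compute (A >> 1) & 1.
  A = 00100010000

Bit 1 is the 2nd from the right.
  00100010000
           ^
That bit is 0.

Answer: 0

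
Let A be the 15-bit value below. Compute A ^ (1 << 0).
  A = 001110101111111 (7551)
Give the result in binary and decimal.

Mask = 1 << 0 = 000000000000001
Bit 0 of A is 1; XOR with the mask flips it to 0.
  001110101111111
^ 000000000000001
-----------------
  001110101111110

Answer: 001110101111110 (7550)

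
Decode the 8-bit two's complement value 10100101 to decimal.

MSB is 1, so the value is negative. Find the magnitude:
1. Invert bits:  01011010
2. Add 1:        01011011  = 91
3. Apply sign:   -91

Answer: -91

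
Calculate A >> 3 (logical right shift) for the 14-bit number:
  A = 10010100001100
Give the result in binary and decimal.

Logical shift right by 3: drop the bottom 3 bit(s), prepend 3 zero(s) on the left.
  10010100001100  ->  keep [10010100001], discard [100], prepend 000
= 00010010100001

Answer: 00010010100001 (1185)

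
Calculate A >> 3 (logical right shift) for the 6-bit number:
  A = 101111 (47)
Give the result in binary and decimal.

Logical shift right by 3: drop the bottom 3 bit(s), prepend 3 zero(s) on the left.
  101111  ->  keep [101], discard [111], prepend 000
= 000101

Answer: 000101 (5)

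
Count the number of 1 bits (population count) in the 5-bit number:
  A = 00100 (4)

00100
1-bits at positions (from bit 0 = LSB): 2
Count = 1

Answer: 1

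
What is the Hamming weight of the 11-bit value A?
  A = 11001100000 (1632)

11001100000
1-bits at positions (from bit 0 = LSB): 5, 6, 9, 10
Count = 4

Answer: 4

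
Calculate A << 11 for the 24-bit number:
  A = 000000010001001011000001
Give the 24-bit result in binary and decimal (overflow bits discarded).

Shift left by 11: drop the top 11 bit(s), append 11 zero(s) on the right.
  000000010001001011000001  ->  discard [00000001000], keep [1001011000001], append 00000000000
= 100101100000100000000000

Answer: 100101100000100000000000 (9832448)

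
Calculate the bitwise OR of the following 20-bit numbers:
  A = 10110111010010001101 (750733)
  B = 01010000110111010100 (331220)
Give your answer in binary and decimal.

Apply | to each column (1 where either bit is 1):
  10110111010010001101
| 01010000110111010100
----------------------
  11110111110111011101

Answer: 11110111110111011101 (1015261)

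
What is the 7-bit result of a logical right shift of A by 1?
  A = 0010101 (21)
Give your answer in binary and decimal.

Logical shift right by 1: drop the bottom 1 bit(s), prepend 1 zero(s) on the left.
  0010101  ->  keep [001010], discard [1], prepend 0
= 0001010

Answer: 0001010 (10)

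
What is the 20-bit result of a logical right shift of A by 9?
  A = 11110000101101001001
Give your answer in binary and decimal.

Logical shift right by 9: drop the bottom 9 bit(s), prepend 9 zero(s) on the left.
  11110000101101001001  ->  keep [11110000101], discard [101001001], prepend 000000000
= 00000000011110000101

Answer: 00000000011110000101 (1925)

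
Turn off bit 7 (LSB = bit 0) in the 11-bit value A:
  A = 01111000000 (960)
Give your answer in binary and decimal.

Mask = ~(1 << 7) = 11101111111
Bit 7 of A is 1, so AND-ing with the mask clears it to 0.
  01111000000
& 11101111111
-------------
  01101000000

Answer: 01101000000 (832)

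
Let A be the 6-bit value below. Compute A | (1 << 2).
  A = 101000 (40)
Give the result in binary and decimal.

Mask = 1 << 2 = 000100
Bit 2 of A is 0, so OR-ing with the mask flips it to 1.
  101000
| 000100
--------
  101100

Answer: 101100 (44)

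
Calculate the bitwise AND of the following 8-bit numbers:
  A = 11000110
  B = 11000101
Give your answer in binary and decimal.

Apply & to each column (1 only where both bits are 1):
  11000110
& 11000101
----------
  11000100

Answer: 11000100 (196)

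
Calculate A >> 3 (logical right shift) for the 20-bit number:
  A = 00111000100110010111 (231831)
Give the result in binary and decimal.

Logical shift right by 3: drop the bottom 3 bit(s), prepend 3 zero(s) on the left.
  00111000100110010111  ->  keep [00111000100110010], discard [111], prepend 000
= 00000111000100110010

Answer: 00000111000100110010 (28978)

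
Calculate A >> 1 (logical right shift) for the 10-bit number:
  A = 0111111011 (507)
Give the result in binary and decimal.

Logical shift right by 1: drop the bottom 1 bit(s), prepend 1 zero(s) on the left.
  0111111011  ->  keep [011111101], discard [1], prepend 0
= 0011111101

Answer: 0011111101 (253)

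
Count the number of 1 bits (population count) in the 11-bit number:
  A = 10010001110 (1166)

10010001110
1-bits at positions (from bit 0 = LSB): 1, 2, 3, 7, 10
Count = 5

Answer: 5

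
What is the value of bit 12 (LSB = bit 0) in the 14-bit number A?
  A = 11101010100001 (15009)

Bit 12 is the 13th from the right.
  11101010100001
   ^
That bit is 1.

Answer: 1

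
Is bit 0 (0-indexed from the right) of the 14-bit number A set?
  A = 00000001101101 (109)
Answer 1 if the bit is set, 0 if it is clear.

Bit 0 is the 1st from the right.
  00000001101101
               ^
That bit is 1.

Answer: 1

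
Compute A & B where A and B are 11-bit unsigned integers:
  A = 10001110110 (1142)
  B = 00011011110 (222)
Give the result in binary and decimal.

Apply & to each column (1 only where both bits are 1):
  10001110110
& 00011011110
-------------
  00001010110

Answer: 00001010110 (86)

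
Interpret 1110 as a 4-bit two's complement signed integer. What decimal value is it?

MSB is 1, so the value is negative. Find the magnitude:
1. Invert bits:  0001
2. Add 1:        0010  = 2
3. Apply sign:   -2

Answer: -2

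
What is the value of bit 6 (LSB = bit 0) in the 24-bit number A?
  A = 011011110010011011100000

Bit 6 is the 7th from the right.
  011011110010011011100000
                   ^
That bit is 1.

Answer: 1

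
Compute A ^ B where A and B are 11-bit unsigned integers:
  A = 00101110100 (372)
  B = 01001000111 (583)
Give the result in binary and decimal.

Apply ^ to each column (1 where bits differ):
  00101110100
^ 01001000111
-------------
  01100110011

Answer: 01100110011 (819)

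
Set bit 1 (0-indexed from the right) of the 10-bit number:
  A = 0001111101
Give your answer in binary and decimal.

Mask = 1 << 1 = 0000000010
Bit 1 of A is 0, so OR-ing with the mask flips it to 1.
  0001111101
| 0000000010
------------
  0001111111

Answer: 0001111111 (127)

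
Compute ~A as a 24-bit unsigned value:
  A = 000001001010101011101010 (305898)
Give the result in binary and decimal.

Flip each bit (0->1, 1->0):
  000001001010101011101010
  111110110101010100010101

Answer: 111110110101010100010101 (16471317)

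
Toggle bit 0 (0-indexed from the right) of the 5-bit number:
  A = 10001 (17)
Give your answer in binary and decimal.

Mask = 1 << 0 = 00001
Bit 0 of A is 1; XOR with the mask flips it to 0.
  10001
^ 00001
-------
  10000

Answer: 10000 (16)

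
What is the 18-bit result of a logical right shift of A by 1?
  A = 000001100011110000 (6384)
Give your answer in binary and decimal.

Logical shift right by 1: drop the bottom 1 bit(s), prepend 1 zero(s) on the left.
  000001100011110000  ->  keep [00000110001111000], discard [0], prepend 0
= 000000110001111000

Answer: 000000110001111000 (3192)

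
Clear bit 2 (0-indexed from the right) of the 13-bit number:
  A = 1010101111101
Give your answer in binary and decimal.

Mask = ~(1 << 2) = 1111111111011
Bit 2 of A is 1, so AND-ing with the mask clears it to 0.
  1010101111101
& 1111111111011
---------------
  1010101111001

Answer: 1010101111001 (5497)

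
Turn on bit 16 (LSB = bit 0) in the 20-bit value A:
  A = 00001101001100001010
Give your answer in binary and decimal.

Mask = 1 << 16 = 00010000000000000000
Bit 16 of A is 0, so OR-ing with the mask flips it to 1.
  00001101001100001010
| 00010000000000000000
----------------------
  00011101001100001010

Answer: 00011101001100001010 (119562)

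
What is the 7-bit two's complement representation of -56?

1. Binary of +56:  0111000
2. Invert bits:     1000111
3. Add 1:           1001000

Answer: 1001000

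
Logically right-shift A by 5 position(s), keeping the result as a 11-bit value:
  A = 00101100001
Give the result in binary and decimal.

Logical shift right by 5: drop the bottom 5 bit(s), prepend 5 zero(s) on the left.
  00101100001  ->  keep [001011], discard [00001], prepend 00000
= 00000001011

Answer: 00000001011 (11)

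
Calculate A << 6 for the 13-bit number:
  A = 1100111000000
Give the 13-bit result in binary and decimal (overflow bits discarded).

Shift left by 6: drop the top 6 bit(s), append 6 zero(s) on the right.
  1100111000000  ->  discard [110011], keep [1000000], append 000000
= 1000000000000

Answer: 1000000000000 (4096)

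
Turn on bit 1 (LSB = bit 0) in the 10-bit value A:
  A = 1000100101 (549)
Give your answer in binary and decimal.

Mask = 1 << 1 = 0000000010
Bit 1 of A is 0, so OR-ing with the mask flips it to 1.
  1000100101
| 0000000010
------------
  1000100111

Answer: 1000100111 (551)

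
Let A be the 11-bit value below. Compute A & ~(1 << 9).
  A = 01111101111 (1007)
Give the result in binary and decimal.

Mask = ~(1 << 9) = 10111111111
Bit 9 of A is 1, so AND-ing with the mask clears it to 0.
  01111101111
& 10111111111
-------------
  00111101111

Answer: 00111101111 (495)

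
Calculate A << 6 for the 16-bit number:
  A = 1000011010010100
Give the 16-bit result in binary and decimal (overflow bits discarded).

Shift left by 6: drop the top 6 bit(s), append 6 zero(s) on the right.
  1000011010010100  ->  discard [100001], keep [1010010100], append 000000
= 1010010100000000

Answer: 1010010100000000 (42240)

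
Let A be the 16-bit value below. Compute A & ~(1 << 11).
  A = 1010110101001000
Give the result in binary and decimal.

Mask = ~(1 << 11) = 1111011111111111
Bit 11 of A is 1, so AND-ing with the mask clears it to 0.
  1010110101001000
& 1111011111111111
------------------
  1010010101001000

Answer: 1010010101001000 (42312)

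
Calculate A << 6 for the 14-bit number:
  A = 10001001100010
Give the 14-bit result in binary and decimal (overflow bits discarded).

Shift left by 6: drop the top 6 bit(s), append 6 zero(s) on the right.
  10001001100010  ->  discard [100010], keep [01100010], append 000000
= 01100010000000

Answer: 01100010000000 (6272)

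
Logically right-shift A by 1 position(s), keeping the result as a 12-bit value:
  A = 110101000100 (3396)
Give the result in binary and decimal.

Logical shift right by 1: drop the bottom 1 bit(s), prepend 1 zero(s) on the left.
  110101000100  ->  keep [11010100010], discard [0], prepend 0
= 011010100010

Answer: 011010100010 (1698)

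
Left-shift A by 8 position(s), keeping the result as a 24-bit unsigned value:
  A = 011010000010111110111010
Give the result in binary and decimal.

Shift left by 8: drop the top 8 bit(s), append 8 zero(s) on the right.
  011010000010111110111010  ->  discard [01101000], keep [0010111110111010], append 00000000
= 001011111011101000000000

Answer: 001011111011101000000000 (3127808)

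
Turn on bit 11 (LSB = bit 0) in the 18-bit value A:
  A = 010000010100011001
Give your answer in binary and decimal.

Mask = 1 << 11 = 000000100000000000
Bit 11 of A is 0, so OR-ing with the mask flips it to 1.
  010000010100011001
| 000000100000000000
--------------------
  010000110100011001

Answer: 010000110100011001 (68889)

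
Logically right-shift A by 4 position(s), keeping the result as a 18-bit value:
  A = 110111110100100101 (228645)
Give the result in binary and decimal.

Logical shift right by 4: drop the bottom 4 bit(s), prepend 4 zero(s) on the left.
  110111110100100101  ->  keep [11011111010010], discard [0101], prepend 0000
= 000011011111010010

Answer: 000011011111010010 (14290)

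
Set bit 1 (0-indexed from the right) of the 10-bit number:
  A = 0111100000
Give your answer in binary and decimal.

Mask = 1 << 1 = 0000000010
Bit 1 of A is 0, so OR-ing with the mask flips it to 1.
  0111100000
| 0000000010
------------
  0111100010

Answer: 0111100010 (482)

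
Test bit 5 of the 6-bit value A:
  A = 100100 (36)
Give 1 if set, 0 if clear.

Bit 5 is the 6th from the right.
  100100
  ^
That bit is 1.

Answer: 1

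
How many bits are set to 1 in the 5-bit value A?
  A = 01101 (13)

01101
1-bits at positions (from bit 0 = LSB): 0, 2, 3
Count = 3

Answer: 3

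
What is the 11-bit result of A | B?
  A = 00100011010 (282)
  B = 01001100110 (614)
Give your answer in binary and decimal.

Apply | to each column (1 where either bit is 1):
  00100011010
| 01001100110
-------------
  01101111110

Answer: 01101111110 (894)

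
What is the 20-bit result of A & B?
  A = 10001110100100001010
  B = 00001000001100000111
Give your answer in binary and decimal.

Apply & to each column (1 only where both bits are 1):
  10001110100100001010
& 00001000001100000111
----------------------
  00001000000100000010

Answer: 00001000000100000010 (33026)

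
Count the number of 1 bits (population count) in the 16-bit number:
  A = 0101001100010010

0101001100010010
1-bits at positions (from bit 0 = LSB): 1, 4, 8, 9, 12, 14
Count = 6

Answer: 6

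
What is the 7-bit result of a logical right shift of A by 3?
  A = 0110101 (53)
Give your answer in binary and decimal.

Logical shift right by 3: drop the bottom 3 bit(s), prepend 3 zero(s) on the left.
  0110101  ->  keep [0110], discard [101], prepend 000
= 0000110

Answer: 0000110 (6)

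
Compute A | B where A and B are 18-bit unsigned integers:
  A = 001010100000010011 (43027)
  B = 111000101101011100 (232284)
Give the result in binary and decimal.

Apply | to each column (1 where either bit is 1):
  001010100000010011
| 111000101101011100
--------------------
  111010101101011111

Answer: 111010101101011111 (240479)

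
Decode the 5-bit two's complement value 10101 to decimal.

MSB is 1, so the value is negative. Find the magnitude:
1. Invert bits:  01010
2. Add 1:        01011  = 11
3. Apply sign:   -11

Answer: -11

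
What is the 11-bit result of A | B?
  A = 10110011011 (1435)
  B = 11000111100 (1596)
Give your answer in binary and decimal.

Apply | to each column (1 where either bit is 1):
  10110011011
| 11000111100
-------------
  11110111111

Answer: 11110111111 (1983)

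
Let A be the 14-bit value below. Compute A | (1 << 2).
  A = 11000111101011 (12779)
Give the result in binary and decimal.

Mask = 1 << 2 = 00000000000100
Bit 2 of A is 0, so OR-ing with the mask flips it to 1.
  11000111101011
| 00000000000100
----------------
  11000111101111

Answer: 11000111101111 (12783)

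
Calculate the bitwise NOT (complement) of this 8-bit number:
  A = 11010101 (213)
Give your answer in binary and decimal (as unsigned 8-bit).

Flip each bit (0->1, 1->0):
  11010101
  00101010

Answer: 00101010 (42)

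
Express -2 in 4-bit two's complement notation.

1. Binary of +2:  0010
2. Invert bits:     1101
3. Add 1:           1110

Answer: 1110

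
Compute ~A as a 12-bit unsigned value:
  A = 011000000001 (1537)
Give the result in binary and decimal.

Flip each bit (0->1, 1->0):
  011000000001
  100111111110

Answer: 100111111110 (2558)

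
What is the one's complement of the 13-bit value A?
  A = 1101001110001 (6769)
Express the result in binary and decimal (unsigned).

Flip each bit (0->1, 1->0):
  1101001110001
  0010110001110

Answer: 0010110001110 (1422)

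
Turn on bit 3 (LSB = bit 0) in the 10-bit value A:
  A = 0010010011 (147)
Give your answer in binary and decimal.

Mask = 1 << 3 = 0000001000
Bit 3 of A is 0, so OR-ing with the mask flips it to 1.
  0010010011
| 0000001000
------------
  0010011011

Answer: 0010011011 (155)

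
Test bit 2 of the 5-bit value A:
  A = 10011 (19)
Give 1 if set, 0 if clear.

Bit 2 is the 3rd from the right.
  10011
    ^
That bit is 0.

Answer: 0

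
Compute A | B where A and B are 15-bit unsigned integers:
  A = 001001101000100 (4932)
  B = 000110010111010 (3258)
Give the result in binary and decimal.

Apply | to each column (1 where either bit is 1):
  001001101000100
| 000110010111010
-----------------
  001111111111110

Answer: 001111111111110 (8190)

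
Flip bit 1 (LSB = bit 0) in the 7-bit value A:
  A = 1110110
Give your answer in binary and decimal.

Mask = 1 << 1 = 0000010
Bit 1 of A is 1; XOR with the mask flips it to 0.
  1110110
^ 0000010
---------
  1110100

Answer: 1110100 (116)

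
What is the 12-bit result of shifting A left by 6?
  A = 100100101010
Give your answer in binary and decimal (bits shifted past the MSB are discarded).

Shift left by 6: drop the top 6 bit(s), append 6 zero(s) on the right.
  100100101010  ->  discard [100100], keep [101010], append 000000
= 101010000000

Answer: 101010000000 (2688)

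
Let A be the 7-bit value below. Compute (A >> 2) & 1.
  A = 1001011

Bit 2 is the 3rd from the right.
  1001011
      ^
That bit is 0.

Answer: 0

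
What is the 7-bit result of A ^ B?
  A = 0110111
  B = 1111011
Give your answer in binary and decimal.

Apply ^ to each column (1 where bits differ):
  0110111
^ 1111011
---------
  1001100

Answer: 1001100 (76)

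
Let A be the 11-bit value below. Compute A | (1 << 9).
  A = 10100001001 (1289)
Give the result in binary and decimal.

Mask = 1 << 9 = 01000000000
Bit 9 of A is 0, so OR-ing with the mask flips it to 1.
  10100001001
| 01000000000
-------------
  11100001001

Answer: 11100001001 (1801)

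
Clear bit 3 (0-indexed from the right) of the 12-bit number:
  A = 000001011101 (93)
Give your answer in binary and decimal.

Mask = ~(1 << 3) = 111111110111
Bit 3 of A is 1, so AND-ing with the mask clears it to 0.
  000001011101
& 111111110111
--------------
  000001010101

Answer: 000001010101 (85)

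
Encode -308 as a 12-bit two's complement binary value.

1. Binary of +308:  000100110100
2. Invert bits:     111011001011
3. Add 1:           111011001100

Answer: 111011001100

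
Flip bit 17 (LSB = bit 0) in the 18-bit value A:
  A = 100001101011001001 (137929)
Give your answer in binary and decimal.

Mask = 1 << 17 = 100000000000000000
Bit 17 of A is 1; XOR with the mask flips it to 0.
  100001101011001001
^ 100000000000000000
--------------------
  000001101011001001

Answer: 000001101011001001 (6857)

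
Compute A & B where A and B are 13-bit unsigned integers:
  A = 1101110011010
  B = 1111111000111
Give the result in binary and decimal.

Apply & to each column (1 only where both bits are 1):
  1101110011010
& 1111111000111
---------------
  1101110000010

Answer: 1101110000010 (7042)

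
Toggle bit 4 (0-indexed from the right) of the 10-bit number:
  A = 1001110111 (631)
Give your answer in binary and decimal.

Mask = 1 << 4 = 0000010000
Bit 4 of A is 1; XOR with the mask flips it to 0.
  1001110111
^ 0000010000
------------
  1001100111

Answer: 1001100111 (615)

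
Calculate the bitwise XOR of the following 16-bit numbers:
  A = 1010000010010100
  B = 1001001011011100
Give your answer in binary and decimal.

Apply ^ to each column (1 where bits differ):
  1010000010010100
^ 1001001011011100
------------------
  0011001001001000

Answer: 0011001001001000 (12872)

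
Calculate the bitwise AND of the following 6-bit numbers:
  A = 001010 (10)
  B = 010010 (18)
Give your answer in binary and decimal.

Apply & to each column (1 only where both bits are 1):
  001010
& 010010
--------
  000010

Answer: 000010 (2)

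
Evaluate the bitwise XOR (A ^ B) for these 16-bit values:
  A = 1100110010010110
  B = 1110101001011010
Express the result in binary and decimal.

Apply ^ to each column (1 where bits differ):
  1100110010010110
^ 1110101001011010
------------------
  0010011011001100

Answer: 0010011011001100 (9932)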